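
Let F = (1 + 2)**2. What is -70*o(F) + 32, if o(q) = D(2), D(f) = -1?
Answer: 102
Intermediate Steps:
F = 9 (F = 3**2 = 9)
o(q) = -1
-70*o(F) + 32 = -70*(-1) + 32 = 70 + 32 = 102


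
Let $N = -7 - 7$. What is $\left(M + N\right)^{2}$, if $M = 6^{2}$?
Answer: $484$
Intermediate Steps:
$N = -14$
$M = 36$
$\left(M + N\right)^{2} = \left(36 - 14\right)^{2} = 22^{2} = 484$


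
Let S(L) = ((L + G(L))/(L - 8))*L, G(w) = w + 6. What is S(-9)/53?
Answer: -108/901 ≈ -0.11987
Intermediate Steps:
G(w) = 6 + w
S(L) = L*(6 + 2*L)/(-8 + L) (S(L) = ((L + (6 + L))/(L - 8))*L = ((6 + 2*L)/(-8 + L))*L = L*(6 + 2*L)/(-8 + L))
S(-9)/53 = (2*(-9)*(3 - 9)/(-8 - 9))/53 = (2*(-9)*(-6)/(-17))/53 = (2*(-9)*(-1/17)*(-6))/53 = (1/53)*(-108/17) = -108/901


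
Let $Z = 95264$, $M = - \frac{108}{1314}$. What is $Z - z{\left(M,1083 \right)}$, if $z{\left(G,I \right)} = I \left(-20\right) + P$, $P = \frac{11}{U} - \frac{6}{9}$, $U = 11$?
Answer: $\frac{350771}{3} \approx 1.1692 \cdot 10^{5}$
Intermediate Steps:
$P = \frac{1}{3}$ ($P = \frac{11}{11} - \frac{6}{9} = 11 \cdot \frac{1}{11} - \frac{2}{3} = 1 - \frac{2}{3} = \frac{1}{3} \approx 0.33333$)
$M = - \frac{6}{73}$ ($M = \left(-108\right) \frac{1}{1314} = - \frac{6}{73} \approx -0.082192$)
$z{\left(G,I \right)} = \frac{1}{3} - 20 I$ ($z{\left(G,I \right)} = I \left(-20\right) + \frac{1}{3} = - 20 I + \frac{1}{3} = \frac{1}{3} - 20 I$)
$Z - z{\left(M,1083 \right)} = 95264 - \left(\frac{1}{3} - 21660\right) = 95264 - - \frac{64979}{3} = 95264 + \frac{64979}{3} = \frac{350771}{3}$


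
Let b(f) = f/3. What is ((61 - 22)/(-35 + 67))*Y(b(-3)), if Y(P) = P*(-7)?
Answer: 273/32 ≈ 8.5313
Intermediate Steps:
b(f) = f/3 (b(f) = f*(⅓) = f/3)
Y(P) = -7*P
((61 - 22)/(-35 + 67))*Y(b(-3)) = ((61 - 22)/(-35 + 67))*(-7*(-3)/3) = (39/32)*(-7*(-1)) = (39*(1/32))*7 = (39/32)*7 = 273/32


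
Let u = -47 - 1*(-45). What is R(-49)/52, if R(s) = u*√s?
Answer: -7*I/26 ≈ -0.26923*I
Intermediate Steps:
u = -2 (u = -47 + 45 = -2)
R(s) = -2*√s
R(-49)/52 = -14*I/52 = -14*I*(1/52) = -7*I/26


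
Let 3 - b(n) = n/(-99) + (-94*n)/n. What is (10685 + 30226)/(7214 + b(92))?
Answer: 4050189/723881 ≈ 5.5951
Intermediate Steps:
b(n) = 97 + n/99 (b(n) = 3 - (n/(-99) + (-94*n)/n) = 3 - (n*(-1/99) - 94) = 3 - (-n/99 - 94) = 3 - (-94 - n/99) = 3 + (94 + n/99) = 97 + n/99)
(10685 + 30226)/(7214 + b(92)) = (10685 + 30226)/(7214 + (97 + (1/99)*92)) = 40911/(7214 + (97 + 92/99)) = 40911/(7214 + 9695/99) = 40911/(723881/99) = 40911*(99/723881) = 4050189/723881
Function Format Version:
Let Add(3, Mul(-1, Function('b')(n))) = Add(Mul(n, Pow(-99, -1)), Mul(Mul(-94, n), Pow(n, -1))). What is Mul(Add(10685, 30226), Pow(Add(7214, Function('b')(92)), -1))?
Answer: Rational(4050189, 723881) ≈ 5.5951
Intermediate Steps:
Function('b')(n) = Add(97, Mul(Rational(1, 99), n)) (Function('b')(n) = Add(3, Mul(-1, Add(Mul(n, Pow(-99, -1)), Mul(Mul(-94, n), Pow(n, -1))))) = Add(3, Mul(-1, Add(Mul(n, Rational(-1, 99)), -94))) = Add(3, Mul(-1, Add(Mul(Rational(-1, 99), n), -94))) = Add(3, Mul(-1, Add(-94, Mul(Rational(-1, 99), n)))) = Add(3, Add(94, Mul(Rational(1, 99), n))) = Add(97, Mul(Rational(1, 99), n)))
Mul(Add(10685, 30226), Pow(Add(7214, Function('b')(92)), -1)) = Mul(Add(10685, 30226), Pow(Add(7214, Add(97, Mul(Rational(1, 99), 92))), -1)) = Mul(40911, Pow(Add(7214, Add(97, Rational(92, 99))), -1)) = Mul(40911, Pow(Add(7214, Rational(9695, 99)), -1)) = Mul(40911, Pow(Rational(723881, 99), -1)) = Mul(40911, Rational(99, 723881)) = Rational(4050189, 723881)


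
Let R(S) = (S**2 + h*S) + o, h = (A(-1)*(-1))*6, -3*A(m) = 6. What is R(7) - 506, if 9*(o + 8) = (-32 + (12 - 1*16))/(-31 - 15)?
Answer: -8761/23 ≈ -380.91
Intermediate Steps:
A(m) = -2 (A(m) = -1/3*6 = -2)
o = -182/23 (o = -8 + ((-32 + (12 - 1*16))/(-31 - 15))/9 = -8 + ((-32 + (12 - 16))/(-46))/9 = -8 + ((-32 - 4)*(-1/46))/9 = -8 + (-36*(-1/46))/9 = -8 + (1/9)*(18/23) = -8 + 2/23 = -182/23 ≈ -7.9130)
h = 12 (h = -2*(-1)*6 = 2*6 = 12)
R(S) = -182/23 + S**2 + 12*S (R(S) = (S**2 + 12*S) - 182/23 = -182/23 + S**2 + 12*S)
R(7) - 506 = (-182/23 + 7**2 + 12*7) - 506 = (-182/23 + 49 + 84) - 506 = 2877/23 - 506 = -8761/23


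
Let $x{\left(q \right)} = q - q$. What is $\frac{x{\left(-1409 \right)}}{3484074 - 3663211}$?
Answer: $0$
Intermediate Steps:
$x{\left(q \right)} = 0$
$\frac{x{\left(-1409 \right)}}{3484074 - 3663211} = \frac{0}{3484074 - 3663211} = \frac{0}{-179137} = 0 \left(- \frac{1}{179137}\right) = 0$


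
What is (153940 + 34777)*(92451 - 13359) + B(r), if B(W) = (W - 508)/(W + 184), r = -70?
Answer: 850782282659/57 ≈ 1.4926e+10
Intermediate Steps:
B(W) = (-508 + W)/(184 + W)
(153940 + 34777)*(92451 - 13359) + B(r) = (153940 + 34777)*(92451 - 13359) + (-508 - 70)/(184 - 70) = 188717*79092 - 578/114 = 14926004964 + (1/114)*(-578) = 14926004964 - 289/57 = 850782282659/57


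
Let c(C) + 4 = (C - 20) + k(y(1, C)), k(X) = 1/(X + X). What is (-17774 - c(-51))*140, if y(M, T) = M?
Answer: -2477930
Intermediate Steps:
k(X) = 1/(2*X)
c(C) = -47/2 + C (c(C) = -4 + ((C - 20) + (½)/1) = -4 + ((-20 + C) + (½)*1) = -4 + ((-20 + C) + ½) = -4 + (-39/2 + C) = -47/2 + C)
(-17774 - c(-51))*140 = (-17774 - (-47/2 - 51))*140 = (-17774 - 1*(-149/2))*140 = (-17774 + 149/2)*140 = -35399/2*140 = -2477930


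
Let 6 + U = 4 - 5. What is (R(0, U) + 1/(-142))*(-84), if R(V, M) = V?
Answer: 42/71 ≈ 0.59155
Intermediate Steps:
U = -7 (U = -6 + (4 - 5) = -6 - 1 = -7)
(R(0, U) + 1/(-142))*(-84) = (0 + 1/(-142))*(-84) = (0 - 1/142)*(-84) = -1/142*(-84) = 42/71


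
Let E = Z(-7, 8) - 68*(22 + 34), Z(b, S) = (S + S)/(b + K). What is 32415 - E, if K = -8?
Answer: 543361/15 ≈ 36224.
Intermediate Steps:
Z(b, S) = 2*S/(-8 + b) (Z(b, S) = (S + S)/(b - 8) = (2*S)/(-8 + b) = 2*S/(-8 + b))
E = -57136/15 (E = 2*8/(-8 - 7) - 68*(22 + 34) = 2*8/(-15) - 68*56 = 2*8*(-1/15) - 3808 = -16/15 - 3808 = -57136/15 ≈ -3809.1)
32415 - E = 32415 - 1*(-57136/15) = 32415 + 57136/15 = 543361/15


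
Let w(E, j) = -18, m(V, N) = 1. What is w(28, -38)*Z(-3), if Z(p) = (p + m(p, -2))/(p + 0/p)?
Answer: -12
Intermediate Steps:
Z(p) = (1 + p)/p (Z(p) = (p + 1)/(p + 0/p) = (1 + p)/(p + 0) = (1 + p)/p)
w(28, -38)*Z(-3) = -18*(1 - 3)/(-3) = -(-6)*(-2) = -18*⅔ = -12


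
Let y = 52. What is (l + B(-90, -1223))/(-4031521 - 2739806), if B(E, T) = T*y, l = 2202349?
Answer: -2138753/6771327 ≈ -0.31585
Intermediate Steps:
B(E, T) = 52*T (B(E, T) = T*52 = 52*T)
(l + B(-90, -1223))/(-4031521 - 2739806) = (2202349 + 52*(-1223))/(-4031521 - 2739806) = (2202349 - 63596)/(-6771327) = 2138753*(-1/6771327) = -2138753/6771327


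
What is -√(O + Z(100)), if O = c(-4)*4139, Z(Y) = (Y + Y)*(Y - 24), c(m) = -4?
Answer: -2*I*√339 ≈ -36.824*I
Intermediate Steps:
Z(Y) = 2*Y*(-24 + Y) (Z(Y) = (2*Y)*(-24 + Y) = 2*Y*(-24 + Y))
O = -16556 (O = -4*4139 = -16556)
-√(O + Z(100)) = -√(-16556 + 2*100*(-24 + 100)) = -√(-16556 + 2*100*76) = -√(-16556 + 15200) = -√(-1356) = -2*I*√339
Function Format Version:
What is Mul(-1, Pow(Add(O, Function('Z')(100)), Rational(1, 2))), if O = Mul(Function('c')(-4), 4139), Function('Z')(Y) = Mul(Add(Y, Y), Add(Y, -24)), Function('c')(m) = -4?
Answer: Mul(-2, I, Pow(339, Rational(1, 2))) ≈ Mul(-36.824, I)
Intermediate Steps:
Function('Z')(Y) = Mul(2, Y, Add(-24, Y)) (Function('Z')(Y) = Mul(Mul(2, Y), Add(-24, Y)) = Mul(2, Y, Add(-24, Y)))
O = -16556 (O = Mul(-4, 4139) = -16556)
Mul(-1, Pow(Add(O, Function('Z')(100)), Rational(1, 2))) = Mul(-1, Pow(Add(-16556, Mul(2, 100, Add(-24, 100))), Rational(1, 2))) = Mul(-1, Pow(Add(-16556, Mul(2, 100, 76)), Rational(1, 2))) = Mul(-1, Pow(Add(-16556, 15200), Rational(1, 2))) = Mul(-1, Pow(-1356, Rational(1, 2))) = Mul(-1, Mul(2, I, Pow(339, Rational(1, 2)))) = Mul(-2, I, Pow(339, Rational(1, 2)))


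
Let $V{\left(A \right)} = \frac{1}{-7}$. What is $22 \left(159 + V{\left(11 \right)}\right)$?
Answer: $\frac{24464}{7} \approx 3494.9$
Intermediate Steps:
$V{\left(A \right)} = - \frac{1}{7}$
$22 \left(159 + V{\left(11 \right)}\right) = 22 \left(159 - \frac{1}{7}\right) = 22 \cdot \frac{1112}{7} = \frac{24464}{7}$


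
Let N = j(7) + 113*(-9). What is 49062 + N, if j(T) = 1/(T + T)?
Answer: 672631/14 ≈ 48045.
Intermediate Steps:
j(T) = 1/(2*T)
N = -14237/14 (N = (1/2)/7 + 113*(-9) = (1/2)*(1/7) - 1017 = 1/14 - 1017 = -14237/14 ≈ -1016.9)
49062 + N = 49062 - 14237/14 = 672631/14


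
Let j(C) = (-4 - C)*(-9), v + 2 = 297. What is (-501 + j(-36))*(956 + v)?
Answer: -987039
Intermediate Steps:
v = 295 (v = -2 + 297 = 295)
j(C) = 36 + 9*C
(-501 + j(-36))*(956 + v) = (-501 + (36 + 9*(-36)))*(956 + 295) = (-501 + (36 - 324))*1251 = (-501 - 288)*1251 = -789*1251 = -987039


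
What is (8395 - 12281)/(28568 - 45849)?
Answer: 3886/17281 ≈ 0.22487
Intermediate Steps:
(8395 - 12281)/(28568 - 45849) = -3886/(-17281) = -3886*(-1/17281) = 3886/17281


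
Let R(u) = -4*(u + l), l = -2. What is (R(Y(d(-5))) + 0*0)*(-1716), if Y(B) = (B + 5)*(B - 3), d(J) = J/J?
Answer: -96096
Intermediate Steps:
d(J) = 1
Y(B) = (-3 + B)*(5 + B) (Y(B) = (5 + B)*(-3 + B) = (-3 + B)*(5 + B))
R(u) = 8 - 4*u (R(u) = -4*(u - 2) = -4*(-2 + u) = 8 - 4*u)
(R(Y(d(-5))) + 0*0)*(-1716) = ((8 - 4*(-15 + 1**2 + 2*1)) + 0*0)*(-1716) = ((8 - 4*(-15 + 1 + 2)) + 0)*(-1716) = ((8 - 4*(-12)) + 0)*(-1716) = ((8 + 48) + 0)*(-1716) = (56 + 0)*(-1716) = 56*(-1716) = -96096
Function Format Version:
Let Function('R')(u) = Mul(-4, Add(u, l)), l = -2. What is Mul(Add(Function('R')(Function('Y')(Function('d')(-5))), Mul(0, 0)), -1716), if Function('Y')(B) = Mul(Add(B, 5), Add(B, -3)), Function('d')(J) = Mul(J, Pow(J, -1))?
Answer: -96096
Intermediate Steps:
Function('d')(J) = 1
Function('Y')(B) = Mul(Add(-3, B), Add(5, B)) (Function('Y')(B) = Mul(Add(5, B), Add(-3, B)) = Mul(Add(-3, B), Add(5, B)))
Function('R')(u) = Add(8, Mul(-4, u)) (Function('R')(u) = Mul(-4, Add(u, -2)) = Mul(-4, Add(-2, u)) = Add(8, Mul(-4, u)))
Mul(Add(Function('R')(Function('Y')(Function('d')(-5))), Mul(0, 0)), -1716) = Mul(Add(Add(8, Mul(-4, Add(-15, Pow(1, 2), Mul(2, 1)))), Mul(0, 0)), -1716) = Mul(Add(Add(8, Mul(-4, Add(-15, 1, 2))), 0), -1716) = Mul(Add(Add(8, Mul(-4, -12)), 0), -1716) = Mul(Add(Add(8, 48), 0), -1716) = Mul(Add(56, 0), -1716) = Mul(56, -1716) = -96096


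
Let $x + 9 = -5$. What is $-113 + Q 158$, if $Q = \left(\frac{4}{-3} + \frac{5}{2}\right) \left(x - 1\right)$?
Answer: $-2878$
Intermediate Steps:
$x = -14$ ($x = -9 - 5 = -14$)
$Q = - \frac{35}{2}$ ($Q = \left(\frac{4}{-3} + \frac{5}{2}\right) \left(-14 - 1\right) = \left(4 \left(- \frac{1}{3}\right) + 5 \cdot \frac{1}{2}\right) \left(-15\right) = \left(- \frac{4}{3} + \frac{5}{2}\right) \left(-15\right) = \frac{7}{6} \left(-15\right) = - \frac{35}{2} \approx -17.5$)
$-113 + Q 158 = -113 - 2765 = -2878$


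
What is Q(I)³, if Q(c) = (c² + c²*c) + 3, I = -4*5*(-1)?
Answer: 593339266827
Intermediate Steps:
I = 20 (I = -20*(-1) = 20)
Q(c) = 3 + c² + c³ (Q(c) = (c² + c³) + 3 = 3 + c² + c³)
Q(I)³ = (3 + 20² + 20³)³ = (3 + 400 + 8000)³ = 8403³ = 593339266827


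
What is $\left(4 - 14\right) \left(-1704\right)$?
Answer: $17040$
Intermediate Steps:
$\left(4 - 14\right) \left(-1704\right) = \left(-10\right) \left(-1704\right) = 17040$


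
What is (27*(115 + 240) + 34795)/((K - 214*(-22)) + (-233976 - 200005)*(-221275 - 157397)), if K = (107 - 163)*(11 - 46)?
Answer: 2219/8216822995 ≈ 2.7006e-7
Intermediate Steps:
K = 1960 (K = -56*(-35) = 1960)
(27*(115 + 240) + 34795)/((K - 214*(-22)) + (-233976 - 200005)*(-221275 - 157397)) = (27*(115 + 240) + 34795)/((1960 - 214*(-22)) + (-233976 - 200005)*(-221275 - 157397)) = (27*355 + 34795)/((1960 + 4708) - 433981*(-378672)) = (9585 + 34795)/(6668 + 164336453232) = 44380/164336459900 = 44380*(1/164336459900) = 2219/8216822995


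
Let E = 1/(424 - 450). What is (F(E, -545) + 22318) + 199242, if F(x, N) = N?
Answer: 221015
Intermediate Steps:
E = -1/26 (E = 1/(-26) = -1/26 ≈ -0.038462)
(F(E, -545) + 22318) + 199242 = (-545 + 22318) + 199242 = 21773 + 199242 = 221015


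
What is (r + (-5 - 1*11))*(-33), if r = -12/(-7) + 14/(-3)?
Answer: 4378/7 ≈ 625.43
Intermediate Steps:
r = -62/21 (r = -12*(-1/7) + 14*(-1/3) = 12/7 - 14/3 = -62/21 ≈ -2.9524)
(r + (-5 - 1*11))*(-33) = (-62/21 + (-5 - 1*11))*(-33) = (-62/21 + (-5 - 11))*(-33) = (-62/21 - 16)*(-33) = -398/21*(-33) = 4378/7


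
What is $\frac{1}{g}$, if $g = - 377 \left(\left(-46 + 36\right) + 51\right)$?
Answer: $- \frac{1}{15457} \approx -6.4696 \cdot 10^{-5}$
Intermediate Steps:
$g = -15457$ ($g = - 377 \left(-10 + 51\right) = \left(-377\right) 41 = -15457$)
$\frac{1}{g} = \frac{1}{-15457} = - \frac{1}{15457}$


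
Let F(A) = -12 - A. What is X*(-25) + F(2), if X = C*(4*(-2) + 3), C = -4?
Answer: -514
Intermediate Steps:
X = 20 (X = -4*(4*(-2) + 3) = -4*(-8 + 3) = -4*(-5) = 20)
X*(-25) + F(2) = 20*(-25) + (-12 - 1*2) = -500 + (-12 - 2) = -500 - 14 = -514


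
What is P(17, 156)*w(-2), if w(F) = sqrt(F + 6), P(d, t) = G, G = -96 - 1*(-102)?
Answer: 12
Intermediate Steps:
G = 6 (G = -96 + 102 = 6)
P(d, t) = 6
w(F) = sqrt(6 + F)
P(17, 156)*w(-2) = 6*sqrt(6 - 2) = 6*sqrt(4) = 6*2 = 12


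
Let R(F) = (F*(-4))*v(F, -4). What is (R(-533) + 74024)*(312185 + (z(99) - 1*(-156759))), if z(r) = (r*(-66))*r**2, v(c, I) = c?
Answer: 67533284482280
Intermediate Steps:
z(r) = -66*r**3 (z(r) = (-66*r)*r**2 = -66*r**3)
R(F) = -4*F**2 (R(F) = (F*(-4))*F = (-4*F)*F = -4*F**2)
(R(-533) + 74024)*(312185 + (z(99) - 1*(-156759))) = (-4*(-533)**2 + 74024)*(312185 + (-66*99**3 - 1*(-156759))) = (-4*284089 + 74024)*(312185 + (-66*970299 + 156759)) = (-1136356 + 74024)*(312185 + (-64039734 + 156759)) = -1062332*(312185 - 63882975) = -1062332*(-63570790) = 67533284482280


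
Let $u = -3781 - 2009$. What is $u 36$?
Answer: $-208440$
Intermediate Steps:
$u = -5790$ ($u = -3781 - 2009 = -5790$)
$u 36 = \left(-5790\right) 36 = -208440$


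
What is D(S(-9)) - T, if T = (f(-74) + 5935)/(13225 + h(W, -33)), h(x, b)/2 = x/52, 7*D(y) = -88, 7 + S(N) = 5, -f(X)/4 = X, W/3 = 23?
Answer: -31398914/2407433 ≈ -13.042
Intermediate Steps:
W = 69 (W = 3*23 = 69)
f(X) = -4*X
S(N) = -2 (S(N) = -7 + 5 = -2)
D(y) = -88/7 (D(y) = (⅐)*(-88) = -88/7)
h(x, b) = x/26 (h(x, b) = 2*(x/52) = x/26)
T = 162006/343919 (T = (-4*(-74) + 5935)/(13225 + (1/26)*69) = (296 + 5935)/(13225 + 69/26) = 6231/(343919/26) = 6231*(26/343919) = 162006/343919 ≈ 0.47106)
D(S(-9)) - T = -88/7 - 1*162006/343919 = -88/7 - 162006/343919 = -31398914/2407433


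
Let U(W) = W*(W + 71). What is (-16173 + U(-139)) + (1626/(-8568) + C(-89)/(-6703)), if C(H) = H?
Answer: -64334321785/9571884 ≈ -6721.2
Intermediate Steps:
U(W) = W*(71 + W)
(-16173 + U(-139)) + (1626/(-8568) + C(-89)/(-6703)) = (-16173 - 139*(71 - 139)) + (1626/(-8568) - 89/(-6703)) = (-16173 - 139*(-68)) + (1626*(-1/8568) - 89*(-1/6703)) = (-16173 + 9452) + (-271/1428 + 89/6703) = -6721 - 1689421/9571884 = -64334321785/9571884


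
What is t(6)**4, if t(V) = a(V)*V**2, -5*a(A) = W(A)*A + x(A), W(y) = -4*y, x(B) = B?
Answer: 609152945688576/625 ≈ 9.7465e+11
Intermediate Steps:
a(A) = -A/5 + 4*A**2/5 (a(A) = -((-4*A)*A + A)/5 = -(-4*A**2 + A)/5 = -(A - 4*A**2)/5 = -A/5 + 4*A**2/5)
t(V) = V**3*(-1 + 4*V)/5 (t(V) = (V*(-1 + 4*V)/5)*V**2 = V**3*(-1 + 4*V)/5)
t(6)**4 = ((1/5)*6**3*(-1 + 4*6))**4 = ((1/5)*216*(-1 + 24))**4 = ((1/5)*216*23)**4 = (4968/5)**4 = 609152945688576/625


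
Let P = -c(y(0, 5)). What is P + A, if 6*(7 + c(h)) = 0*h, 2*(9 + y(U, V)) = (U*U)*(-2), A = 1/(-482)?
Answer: 3373/482 ≈ 6.9979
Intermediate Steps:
A = -1/482 ≈ -0.0020747
y(U, V) = -9 - U**2 (y(U, V) = -9 + ((U*U)*(-2))/2 = -9 + (U**2*(-2))/2 = -9 + (-2*U**2)/2 = -9 - U**2)
c(h) = -7 (c(h) = -7 + (0*h)/6 = -7 + (1/6)*0 = -7 + 0 = -7)
P = 7 (P = -1*(-7) = 7)
P + A = 7 - 1/482 = 3373/482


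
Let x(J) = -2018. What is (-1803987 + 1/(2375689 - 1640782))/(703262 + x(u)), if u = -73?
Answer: -331440668552/128837281077 ≈ -2.5726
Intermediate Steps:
(-1803987 + 1/(2375689 - 1640782))/(703262 + x(u)) = (-1803987 + 1/(2375689 - 1640782))/(703262 - 2018) = (-1803987 + 1/734907)/701244 = (-1803987 + 1/734907)*(1/701244) = -1325762674208/734907*1/701244 = -331440668552/128837281077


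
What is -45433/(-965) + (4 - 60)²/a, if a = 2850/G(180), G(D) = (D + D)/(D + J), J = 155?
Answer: 296444021/6142225 ≈ 48.263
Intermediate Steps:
G(D) = 2*D/(155 + D) (G(D) = (D + D)/(D + 155) = (2*D)/(155 + D) = 2*D/(155 + D))
a = 31825/12 (a = 2850/((2*180/(155 + 180))) = 2850/((2*180/335)) = 2850/((2*180*(1/335))) = 2850/(72/67) = 2850*(67/72) = 31825/12 ≈ 2652.1)
-45433/(-965) + (4 - 60)²/a = -45433/(-965) + (4 - 60)²/(31825/12) = -45433*(-1/965) + (-56)²*(12/31825) = 45433/965 + 3136*(12/31825) = 45433/965 + 37632/31825 = 296444021/6142225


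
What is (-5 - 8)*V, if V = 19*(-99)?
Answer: 24453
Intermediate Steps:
V = -1881
(-5 - 8)*V = (-5 - 8)*(-1881) = -13*(-1881) = 24453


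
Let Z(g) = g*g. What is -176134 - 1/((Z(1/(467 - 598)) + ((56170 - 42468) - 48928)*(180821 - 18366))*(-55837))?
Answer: -965837979610882048818543/5483540824661235473 ≈ -1.7613e+5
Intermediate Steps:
Z(g) = g²
-176134 - 1/((Z(1/(467 - 598)) + ((56170 - 42468) - 48928)*(180821 - 18366))*(-55837)) = -176134 - 1/(((1/(467 - 598))² + ((56170 - 42468) - 48928)*(180821 - 18366))*(-55837)) = -176134 - (-1)/(((1/(-131))² + (13702 - 48928)*162455)*55837) = -176134 - (-1)/(((-1/131)² - 35226*162455)*55837) = -176134 - (-1)/((1/17161 - 5722639830)*55837) = -176134 - (-1)/((-98206222122629/17161)*55837) = -176134 - (-17161)*(-1)/(98206222122629*55837) = -176134 - 1*17161/5483540824661235473 = -176134 - 17161/5483540824661235473 = -965837979610882048818543/5483540824661235473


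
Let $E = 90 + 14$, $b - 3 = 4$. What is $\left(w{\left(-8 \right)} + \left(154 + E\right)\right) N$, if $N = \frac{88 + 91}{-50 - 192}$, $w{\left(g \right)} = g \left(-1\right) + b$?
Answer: $- \frac{48867}{242} \approx -201.93$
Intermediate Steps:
$b = 7$ ($b = 3 + 4 = 7$)
$E = 104$
$w{\left(g \right)} = 7 - g$ ($w{\left(g \right)} = g \left(-1\right) + 7 = - g + 7 = 7 - g$)
$N = - \frac{179}{242}$ ($N = \frac{179}{-242} = 179 \left(- \frac{1}{242}\right) = - \frac{179}{242} \approx -0.73967$)
$\left(w{\left(-8 \right)} + \left(154 + E\right)\right) N = \left(\left(7 - -8\right) + \left(154 + 104\right)\right) \left(- \frac{179}{242}\right) = \left(\left(7 + 8\right) + 258\right) \left(- \frac{179}{242}\right) = \left(15 + 258\right) \left(- \frac{179}{242}\right) = 273 \left(- \frac{179}{242}\right) = - \frac{48867}{242}$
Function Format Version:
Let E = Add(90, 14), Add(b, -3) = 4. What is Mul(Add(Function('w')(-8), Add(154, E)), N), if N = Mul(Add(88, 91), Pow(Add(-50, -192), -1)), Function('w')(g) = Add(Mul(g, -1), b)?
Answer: Rational(-48867, 242) ≈ -201.93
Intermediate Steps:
b = 7 (b = Add(3, 4) = 7)
E = 104
Function('w')(g) = Add(7, Mul(-1, g)) (Function('w')(g) = Add(Mul(g, -1), 7) = Add(Mul(-1, g), 7) = Add(7, Mul(-1, g)))
N = Rational(-179, 242) (N = Mul(179, Pow(-242, -1)) = Mul(179, Rational(-1, 242)) = Rational(-179, 242) ≈ -0.73967)
Mul(Add(Function('w')(-8), Add(154, E)), N) = Mul(Add(Add(7, Mul(-1, -8)), Add(154, 104)), Rational(-179, 242)) = Mul(Add(Add(7, 8), 258), Rational(-179, 242)) = Mul(Add(15, 258), Rational(-179, 242)) = Mul(273, Rational(-179, 242)) = Rational(-48867, 242)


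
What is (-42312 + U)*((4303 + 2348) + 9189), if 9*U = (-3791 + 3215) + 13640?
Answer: -647229440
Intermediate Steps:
U = 13064/9 (U = ((-3791 + 3215) + 13640)/9 = (-576 + 13640)/9 = (1/9)*13064 = 13064/9 ≈ 1451.6)
(-42312 + U)*((4303 + 2348) + 9189) = (-42312 + 13064/9)*((4303 + 2348) + 9189) = -367744*(6651 + 9189)/9 = -367744/9*15840 = -647229440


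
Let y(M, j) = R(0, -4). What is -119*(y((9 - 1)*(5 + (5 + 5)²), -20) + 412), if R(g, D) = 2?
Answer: -49266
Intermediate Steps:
y(M, j) = 2
-119*(y((9 - 1)*(5 + (5 + 5)²), -20) + 412) = -119*(2 + 412) = -119*414 = -49266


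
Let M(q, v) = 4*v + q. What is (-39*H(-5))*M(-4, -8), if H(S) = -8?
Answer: -11232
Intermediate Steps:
M(q, v) = q + 4*v
(-39*H(-5))*M(-4, -8) = (-39*(-8))*(-4 + 4*(-8)) = 312*(-4 - 32) = 312*(-36) = -11232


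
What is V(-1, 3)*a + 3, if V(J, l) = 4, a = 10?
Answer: 43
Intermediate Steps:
V(-1, 3)*a + 3 = 4*10 + 3 = 40 + 3 = 43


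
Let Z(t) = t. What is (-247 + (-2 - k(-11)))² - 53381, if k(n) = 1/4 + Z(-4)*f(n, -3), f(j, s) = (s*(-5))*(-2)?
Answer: 1327433/16 ≈ 82965.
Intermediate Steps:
f(j, s) = 10*s (f(j, s) = -5*s*(-2) = 10*s)
k(n) = 481/4 (k(n) = 1/4 - 40*(-3) = ¼ - 4*(-30) = ¼ + 120 = 481/4)
(-247 + (-2 - k(-11)))² - 53381 = (-247 + (-2 - 1*481/4))² - 53381 = (-247 + (-2 - 481/4))² - 53381 = (-247 - 489/4)² - 53381 = (-1477/4)² - 53381 = 2181529/16 - 53381 = 1327433/16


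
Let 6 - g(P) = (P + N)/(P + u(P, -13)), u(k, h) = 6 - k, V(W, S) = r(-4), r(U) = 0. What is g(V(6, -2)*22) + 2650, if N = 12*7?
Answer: 2642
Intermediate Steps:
V(W, S) = 0
N = 84
g(P) = -8 - P/6 (g(P) = 6 - (P + 84)/(P + (6 - P)) = 6 - (84 + P)/6 = 6 - (14 + P/6) = 6 + (-14 - P/6) = -8 - P/6)
g(V(6, -2)*22) + 2650 = (-8 - 0*22) + 2650 = (-8 - ⅙*0) + 2650 = (-8 + 0) + 2650 = -8 + 2650 = 2642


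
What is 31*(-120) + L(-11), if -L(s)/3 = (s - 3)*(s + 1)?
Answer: -4140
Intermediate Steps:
L(s) = -3*(1 + s)*(-3 + s) (L(s) = -3*(s - 3)*(s + 1) = -3*(-3 + s)*(1 + s) = -3*(1 + s)*(-3 + s))
31*(-120) + L(-11) = 31*(-120) + (9 - 3*(-11)² + 6*(-11)) = -3720 + (9 - 3*121 - 66) = -3720 + (9 - 363 - 66) = -3720 - 420 = -4140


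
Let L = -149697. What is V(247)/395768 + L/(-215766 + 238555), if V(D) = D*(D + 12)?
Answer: -57787401599/9019156952 ≈ -6.4072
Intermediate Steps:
V(D) = D*(12 + D)
V(247)/395768 + L/(-215766 + 238555) = (247*(12 + 247))/395768 - 149697/(-215766 + 238555) = (247*259)*(1/395768) - 149697/22789 = 63973*(1/395768) - 149697*1/22789 = 63973/395768 - 149697/22789 = -57787401599/9019156952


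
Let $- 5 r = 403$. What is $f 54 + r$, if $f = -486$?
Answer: $- \frac{131623}{5} \approx -26325.0$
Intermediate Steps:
$r = - \frac{403}{5}$ ($r = \left(- \frac{1}{5}\right) 403 = - \frac{403}{5} \approx -80.6$)
$f 54 + r = \left(-486\right) 54 - \frac{403}{5} = -26244 - \frac{403}{5} = - \frac{131623}{5}$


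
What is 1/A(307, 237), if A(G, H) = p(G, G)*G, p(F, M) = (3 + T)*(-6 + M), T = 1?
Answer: 1/369628 ≈ 2.7054e-6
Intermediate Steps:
p(F, M) = -24 + 4*M (p(F, M) = (3 + 1)*(-6 + M) = 4*(-6 + M) = -24 + 4*M)
A(G, H) = G*(-24 + 4*G) (A(G, H) = (-24 + 4*G)*G = G*(-24 + 4*G))
1/A(307, 237) = 1/(4*307*(-6 + 307)) = 1/(4*307*301) = 1/369628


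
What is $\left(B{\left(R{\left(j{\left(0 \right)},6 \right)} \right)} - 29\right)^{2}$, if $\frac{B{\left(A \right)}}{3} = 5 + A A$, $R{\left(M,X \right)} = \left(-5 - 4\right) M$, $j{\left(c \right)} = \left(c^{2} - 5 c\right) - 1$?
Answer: $52441$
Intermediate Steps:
$j{\left(c \right)} = -1 + c^{2} - 5 c$
$R{\left(M,X \right)} = - 9 M$
$B{\left(A \right)} = 15 + 3 A^{2}$ ($B{\left(A \right)} = 3 \left(5 + A A\right) = 3 \left(5 + A^{2}\right) = 15 + 3 A^{2}$)
$\left(B{\left(R{\left(j{\left(0 \right)},6 \right)} \right)} - 29\right)^{2} = \left(\left(15 + 3 \left(- 9 \left(-1 + 0^{2} - 0\right)\right)^{2}\right) - 29\right)^{2} = \left(\left(15 + 3 \left(- 9 \left(-1 + 0 + 0\right)\right)^{2}\right) - 29\right)^{2} = \left(\left(15 + 3 \left(\left(-9\right) \left(-1\right)\right)^{2}\right) - 29\right)^{2} = \left(\left(15 + 3 \cdot 9^{2}\right) - 29\right)^{2} = \left(\left(15 + 3 \cdot 81\right) - 29\right)^{2} = \left(\left(15 + 243\right) - 29\right)^{2} = \left(258 - 29\right)^{2} = 229^{2} = 52441$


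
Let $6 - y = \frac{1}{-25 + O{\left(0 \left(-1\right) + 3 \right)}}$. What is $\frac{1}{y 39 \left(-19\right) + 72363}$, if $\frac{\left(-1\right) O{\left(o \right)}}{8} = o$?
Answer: $\frac{49}{3327192} \approx 1.4727 \cdot 10^{-5}$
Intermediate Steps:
$O{\left(o \right)} = - 8 o$
$y = \frac{295}{49}$ ($y = 6 - \frac{1}{-25 - 8 \left(0 \left(-1\right) + 3\right)} = 6 - \frac{1}{-25 - 8 \left(0 + 3\right)} = 6 - \frac{1}{-25 - 24} = 6 - \frac{1}{-49} = 6 - - \frac{1}{49} = 6 + \frac{1}{49} = \frac{295}{49} \approx 6.0204$)
$\frac{1}{y 39 \left(-19\right) + 72363} = \frac{1}{\frac{295}{49} \cdot 39 \left(-19\right) + 72363} = \frac{1}{\frac{11505}{49} \left(-19\right) + 72363} = \frac{1}{- \frac{218595}{49} + 72363} = \frac{1}{\frac{3327192}{49}} = \frac{49}{3327192}$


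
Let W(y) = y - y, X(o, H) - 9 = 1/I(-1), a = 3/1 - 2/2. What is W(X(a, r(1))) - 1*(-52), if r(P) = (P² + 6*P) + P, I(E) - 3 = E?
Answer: 52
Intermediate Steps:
I(E) = 3 + E
r(P) = P² + 7*P
a = 2 (a = 3*1 - 2*½ = 3 - 1 = 2)
X(o, H) = 19/2 (X(o, H) = 9 + 1/(3 - 1) = 9 + 1/2 = 9 + ½ = 19/2)
W(y) = 0
W(X(a, r(1))) - 1*(-52) = 0 - 1*(-52) = 0 + 52 = 52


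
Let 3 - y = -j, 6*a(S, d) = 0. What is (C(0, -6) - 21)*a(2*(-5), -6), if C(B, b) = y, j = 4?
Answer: 0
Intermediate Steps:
a(S, d) = 0 (a(S, d) = (⅙)*0 = 0)
y = 7 (y = 3 - (-1)*4 = 3 - 1*(-4) = 3 + 4 = 7)
C(B, b) = 7
(C(0, -6) - 21)*a(2*(-5), -6) = (7 - 21)*0 = -14*0 = 0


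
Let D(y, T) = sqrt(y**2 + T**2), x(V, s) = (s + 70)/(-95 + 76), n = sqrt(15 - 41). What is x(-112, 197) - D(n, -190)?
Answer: -267/19 - sqrt(36074) ≈ -203.98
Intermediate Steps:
n = I*sqrt(26) (n = sqrt(-26) = I*sqrt(26) ≈ 5.099*I)
x(V, s) = -70/19 - s/19 (x(V, s) = (70 + s)/(-19) = (70 + s)*(-1/19) = -70/19 - s/19)
D(y, T) = sqrt(T**2 + y**2)
x(-112, 197) - D(n, -190) = (-70/19 - 1/19*197) - sqrt((-190)**2 + (I*sqrt(26))**2) = (-70/19 - 197/19) - sqrt(36100 - 26) = -267/19 - sqrt(36074)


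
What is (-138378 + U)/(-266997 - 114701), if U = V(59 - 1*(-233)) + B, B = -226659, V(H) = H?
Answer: 364745/381698 ≈ 0.95559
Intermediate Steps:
U = -226367 (U = (59 - 1*(-233)) - 226659 = (59 + 233) - 226659 = 292 - 226659 = -226367)
(-138378 + U)/(-266997 - 114701) = (-138378 - 226367)/(-266997 - 114701) = -364745/(-381698) = -364745*(-1/381698) = 364745/381698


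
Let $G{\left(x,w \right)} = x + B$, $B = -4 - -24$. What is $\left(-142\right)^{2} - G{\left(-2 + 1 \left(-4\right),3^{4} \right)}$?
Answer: $20150$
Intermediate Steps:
$B = 20$ ($B = -4 + 24 = 20$)
$G{\left(x,w \right)} = 20 + x$ ($G{\left(x,w \right)} = x + 20 = 20 + x$)
$\left(-142\right)^{2} - G{\left(-2 + 1 \left(-4\right),3^{4} \right)} = \left(-142\right)^{2} - \left(20 + \left(-2 + 1 \left(-4\right)\right)\right) = 20164 - \left(20 - 6\right) = 20164 - 14 = 20150$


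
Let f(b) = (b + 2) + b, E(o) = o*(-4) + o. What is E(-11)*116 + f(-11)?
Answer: 3808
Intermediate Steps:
E(o) = -3*o (E(o) = -4*o + o = -3*o)
f(b) = 2 + 2*b (f(b) = (2 + b) + b = 2 + 2*b)
E(-11)*116 + f(-11) = -3*(-11)*116 + (2 + 2*(-11)) = 33*116 + (2 - 22) = 3828 - 20 = 3808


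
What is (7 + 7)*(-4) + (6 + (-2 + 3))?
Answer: -49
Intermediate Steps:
(7 + 7)*(-4) + (6 + (-2 + 3)) = 14*(-4) + (6 + 1) = -56 + 7 = -49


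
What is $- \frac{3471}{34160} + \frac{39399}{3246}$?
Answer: $\frac{222433829}{18480560} \approx 12.036$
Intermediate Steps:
$- \frac{3471}{34160} + \frac{39399}{3246} = \left(-3471\right) \frac{1}{34160} + 39399 \cdot \frac{1}{3246} = - \frac{3471}{34160} + \frac{13133}{1082} = \frac{222433829}{18480560}$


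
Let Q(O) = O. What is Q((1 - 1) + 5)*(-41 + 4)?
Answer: -185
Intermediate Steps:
Q((1 - 1) + 5)*(-41 + 4) = ((1 - 1) + 5)*(-41 + 4) = (0 + 5)*(-37) = 5*(-37) = -185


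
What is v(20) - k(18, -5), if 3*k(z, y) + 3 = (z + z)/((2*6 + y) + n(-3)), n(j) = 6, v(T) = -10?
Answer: -129/13 ≈ -9.9231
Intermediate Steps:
k(z, y) = -1 + 2*z/(3*(18 + y)) (k(z, y) = -1 + ((z + z)/((2*6 + y) + 6))/3 = -1 + ((2*z)/((12 + y) + 6))/3 = -1 + ((2*z)/(18 + y))/3 = -1 + (2*z/(18 + y))/3 = -1 + 2*z/(3*(18 + y)))
v(20) - k(18, -5) = -10 - (-18 - 1*(-5) + (2/3)*18)/(18 - 5) = -10 - (-18 + 5 + 12)/13 = -10 - (-1)/13 = -10 - 1*(-1/13) = -10 + 1/13 = -129/13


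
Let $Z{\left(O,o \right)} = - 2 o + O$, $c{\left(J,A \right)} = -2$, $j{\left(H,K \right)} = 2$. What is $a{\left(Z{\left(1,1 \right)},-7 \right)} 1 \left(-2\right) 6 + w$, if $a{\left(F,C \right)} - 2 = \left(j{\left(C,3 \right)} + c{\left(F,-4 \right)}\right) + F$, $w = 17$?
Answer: $5$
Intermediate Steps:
$Z{\left(O,o \right)} = O - 2 o$
$a{\left(F,C \right)} = 2 + F$ ($a{\left(F,C \right)} = 2 + \left(\left(2 - 2\right) + F\right) = 2 + \left(0 + F\right) = 2 + F$)
$a{\left(Z{\left(1,1 \right)},-7 \right)} 1 \left(-2\right) 6 + w = \left(2 + \left(1 - 2\right)\right) 1 \left(-2\right) 6 + 17 = \left(2 + \left(1 - 2\right)\right) \left(\left(-2\right) 6\right) + 17 = \left(2 - 1\right) \left(-12\right) + 17 = 1 \left(-12\right) + 17 = -12 + 17 = 5$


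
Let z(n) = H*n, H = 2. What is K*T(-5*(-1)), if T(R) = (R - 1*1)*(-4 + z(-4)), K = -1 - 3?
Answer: 192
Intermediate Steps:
K = -4
z(n) = 2*n
T(R) = 12 - 12*R (T(R) = (R - 1*1)*(-4 + 2*(-4)) = (R - 1)*(-4 - 8) = (-1 + R)*(-12) = 12 - 12*R)
K*T(-5*(-1)) = -4*(12 - (-12)*5*(-1)) = -4*(12 - (-12)*(-5)) = -4*(12 - 12*5) = -4*(12 - 60) = -4*(-48) = 192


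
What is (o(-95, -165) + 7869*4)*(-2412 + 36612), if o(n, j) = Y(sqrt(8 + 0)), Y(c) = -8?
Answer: 1076205600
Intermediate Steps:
o(n, j) = -8
(o(-95, -165) + 7869*4)*(-2412 + 36612) = (-8 + 7869*4)*(-2412 + 36612) = (-8 + 31476)*34200 = 31468*34200 = 1076205600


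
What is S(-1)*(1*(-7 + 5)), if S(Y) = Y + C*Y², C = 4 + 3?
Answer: -12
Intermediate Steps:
C = 7
S(Y) = Y + 7*Y²
S(-1)*(1*(-7 + 5)) = (-(1 + 7*(-1)))*(1*(-7 + 5)) = (-(1 - 7))*(1*(-2)) = -1*(-6)*(-2) = 6*(-2) = -12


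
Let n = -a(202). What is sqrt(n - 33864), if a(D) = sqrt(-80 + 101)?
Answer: sqrt(-33864 - sqrt(21)) ≈ 184.03*I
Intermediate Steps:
a(D) = sqrt(21)
n = -sqrt(21) ≈ -4.5826
sqrt(n - 33864) = sqrt(-sqrt(21) - 33864) = sqrt(-33864 - sqrt(21))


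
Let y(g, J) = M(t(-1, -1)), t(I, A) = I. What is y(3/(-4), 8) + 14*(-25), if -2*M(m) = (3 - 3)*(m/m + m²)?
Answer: -350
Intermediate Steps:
M(m) = 0 (M(m) = -(3 - 3)*(m/m + m²)/2 = -0*(1 + m²) = -½*0 = 0)
y(g, J) = 0
y(3/(-4), 8) + 14*(-25) = 0 + 14*(-25) = 0 - 350 = -350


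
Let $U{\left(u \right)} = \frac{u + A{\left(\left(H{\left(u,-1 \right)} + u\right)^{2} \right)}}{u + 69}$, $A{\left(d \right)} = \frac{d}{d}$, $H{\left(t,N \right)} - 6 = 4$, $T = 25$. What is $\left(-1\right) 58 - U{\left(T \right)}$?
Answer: $- \frac{2739}{47} \approx -58.277$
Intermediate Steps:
$H{\left(t,N \right)} = 10$ ($H{\left(t,N \right)} = 6 + 4 = 10$)
$A{\left(d \right)} = 1$
$U{\left(u \right)} = \frac{1 + u}{69 + u}$ ($U{\left(u \right)} = \frac{u + 1}{u + 69} = \frac{1 + u}{69 + u}$)
$\left(-1\right) 58 - U{\left(T \right)} = \left(-1\right) 58 - \frac{1 + 25}{69 + 25} = -58 - \frac{1}{94} \cdot 26 = -58 - \frac{13}{47} = - \frac{2739}{47}$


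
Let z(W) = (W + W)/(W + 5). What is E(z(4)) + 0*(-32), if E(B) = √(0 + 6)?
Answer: √6 ≈ 2.4495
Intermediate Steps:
z(W) = 2*W/(5 + W) (z(W) = (2*W)/(5 + W) = 2*W/(5 + W))
E(B) = √6
E(z(4)) + 0*(-32) = √6 + 0*(-32) = √6 + 0 = √6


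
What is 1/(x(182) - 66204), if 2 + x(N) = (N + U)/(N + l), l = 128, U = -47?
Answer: -62/4104745 ≈ -1.5104e-5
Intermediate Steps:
x(N) = -2 + (-47 + N)/(128 + N) (x(N) = -2 + (N - 47)/(N + 128) = -2 + (-47 + N)/(128 + N))
1/(x(182) - 66204) = 1/((-303 - 1*182)/(128 + 182) - 66204) = 1/((-303 - 182)/310 - 66204) = 1/((1/310)*(-485) - 66204) = 1/(-97/62 - 66204) = 1/(-4104745/62) = -62/4104745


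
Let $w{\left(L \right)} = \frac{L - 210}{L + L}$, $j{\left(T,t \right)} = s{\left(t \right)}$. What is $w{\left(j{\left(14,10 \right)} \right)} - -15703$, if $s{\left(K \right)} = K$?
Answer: $15693$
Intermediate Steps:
$j{\left(T,t \right)} = t$
$w{\left(L \right)} = \frac{-210 + L}{2 L}$
$w{\left(j{\left(14,10 \right)} \right)} - -15703 = \frac{-210 + 10}{2 \cdot 10} - -15703 = \frac{1}{2} \cdot \frac{1}{10} \left(-200\right) + 15703 = -10 + 15703 = 15693$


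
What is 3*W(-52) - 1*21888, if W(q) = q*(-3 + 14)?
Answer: -23604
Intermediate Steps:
W(q) = 11*q (W(q) = q*11 = 11*q)
3*W(-52) - 1*21888 = 3*(11*(-52)) - 1*21888 = 3*(-572) - 21888 = -1716 - 21888 = -23604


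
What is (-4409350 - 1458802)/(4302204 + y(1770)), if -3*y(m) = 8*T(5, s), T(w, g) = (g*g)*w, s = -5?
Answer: -4401114/3226403 ≈ -1.3641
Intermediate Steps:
T(w, g) = w*g² (T(w, g) = g²*w = w*g²)
y(m) = -1000/3 (y(m) = -8*5*(-5)²/3 = -8*5*25/3 = -8*125/3 = -⅓*1000 = -1000/3)
(-4409350 - 1458802)/(4302204 + y(1770)) = (-4409350 - 1458802)/(4302204 - 1000/3) = -5868152/12905612/3 = -5868152*3/12905612 = -4401114/3226403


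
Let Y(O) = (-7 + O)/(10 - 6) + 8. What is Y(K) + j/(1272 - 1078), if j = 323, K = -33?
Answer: -65/194 ≈ -0.33505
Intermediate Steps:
Y(O) = 25/4 + O/4 (Y(O) = (-7 + O)/4 + 8 = (-7 + O)*(1/4) + 8 = (-7/4 + O/4) + 8 = 25/4 + O/4)
Y(K) + j/(1272 - 1078) = (25/4 + (1/4)*(-33)) + 323/(1272 - 1078) = (25/4 - 33/4) + 323/194 = -2 + (1/194)*323 = -2 + 323/194 = -65/194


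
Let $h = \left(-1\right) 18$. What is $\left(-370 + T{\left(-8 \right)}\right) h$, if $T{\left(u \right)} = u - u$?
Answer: $6660$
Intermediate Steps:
$T{\left(u \right)} = 0$
$h = -18$
$\left(-370 + T{\left(-8 \right)}\right) h = \left(-370 + 0\right) \left(-18\right) = \left(-370\right) \left(-18\right) = 6660$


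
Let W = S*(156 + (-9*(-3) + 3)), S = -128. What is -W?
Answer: 23808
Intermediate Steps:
W = -23808 (W = -128*(156 + (-9*(-3) + 3)) = -128*(156 + (27 + 3)) = -128*(156 + 30) = -128*186 = -23808)
-W = -1*(-23808) = 23808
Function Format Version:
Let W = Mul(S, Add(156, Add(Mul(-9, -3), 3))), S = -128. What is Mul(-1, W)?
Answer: 23808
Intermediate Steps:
W = -23808 (W = Mul(-128, Add(156, Add(Mul(-9, -3), 3))) = Mul(-128, Add(156, Add(27, 3))) = Mul(-128, Add(156, 30)) = Mul(-128, 186) = -23808)
Mul(-1, W) = Mul(-1, -23808) = 23808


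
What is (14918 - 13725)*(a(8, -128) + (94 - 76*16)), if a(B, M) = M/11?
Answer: -14876710/11 ≈ -1.3524e+6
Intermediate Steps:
a(B, M) = M/11 (a(B, M) = M*(1/11) = M/11)
(14918 - 13725)*(a(8, -128) + (94 - 76*16)) = (14918 - 13725)*((1/11)*(-128) + (94 - 76*16)) = 1193*(-128/11 + (94 - 1216)) = 1193*(-128/11 - 1122) = 1193*(-12470/11) = -14876710/11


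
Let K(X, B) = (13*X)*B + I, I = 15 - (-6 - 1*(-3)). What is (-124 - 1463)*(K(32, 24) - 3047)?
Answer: -11037585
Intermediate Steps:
I = 18 (I = 15 - (-6 + 3) = 15 - 1*(-3) = 15 + 3 = 18)
K(X, B) = 18 + 13*B*X (K(X, B) = (13*X)*B + 18 = 13*B*X + 18 = 18 + 13*B*X)
(-124 - 1463)*(K(32, 24) - 3047) = (-124 - 1463)*((18 + 13*24*32) - 3047) = -1587*((18 + 9984) - 3047) = -1587*(10002 - 3047) = -1587*6955 = -11037585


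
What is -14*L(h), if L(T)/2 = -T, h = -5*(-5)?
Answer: 700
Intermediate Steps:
h = 25
L(T) = -2*T (L(T) = 2*(-T) = -2*T)
-14*L(h) = -(-28)*25 = -14*(-50) = 700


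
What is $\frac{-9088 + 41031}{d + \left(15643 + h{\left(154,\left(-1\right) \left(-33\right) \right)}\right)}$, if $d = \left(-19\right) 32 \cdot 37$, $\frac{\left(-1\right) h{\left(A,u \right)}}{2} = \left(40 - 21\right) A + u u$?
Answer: $- \frac{31943}{14883} \approx -2.1463$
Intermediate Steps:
$h{\left(A,u \right)} = - 38 A - 2 u^{2}$ ($h{\left(A,u \right)} = - 2 \left(\left(40 - 21\right) A + u u\right) = - 2 \left(\left(40 - 21\right) A + u^{2}\right) = - 2 \left(19 A + u^{2}\right) = - 2 \left(u^{2} + 19 A\right) = - 38 A - 2 u^{2}$)
$d = -22496$ ($d = \left(-608\right) 37 = -22496$)
$\frac{-9088 + 41031}{d + \left(15643 + h{\left(154,\left(-1\right) \left(-33\right) \right)}\right)} = \frac{-9088 + 41031}{-22496 + \left(15643 - \left(5852 + 2 \left(\left(-1\right) \left(-33\right)\right)^{2}\right)\right)} = \frac{31943}{-22496 + \left(15643 - \left(5852 + 2 \cdot 33^{2}\right)\right)} = \frac{31943}{-22496 + \left(15643 - 8030\right)} = \frac{31943}{-22496 + 7613} = \frac{31943}{-14883} = 31943 \left(- \frac{1}{14883}\right) = - \frac{31943}{14883}$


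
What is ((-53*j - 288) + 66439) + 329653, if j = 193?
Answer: 385575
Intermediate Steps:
((-53*j - 288) + 66439) + 329653 = ((-53*193 - 288) + 66439) + 329653 = ((-10229 - 288) + 66439) + 329653 = (-10517 + 66439) + 329653 = 55922 + 329653 = 385575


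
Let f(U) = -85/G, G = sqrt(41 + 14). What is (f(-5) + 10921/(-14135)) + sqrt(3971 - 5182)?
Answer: -10921/14135 - 17*sqrt(55)/11 + I*sqrt(1211) ≈ -12.234 + 34.799*I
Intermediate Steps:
G = sqrt(55) ≈ 7.4162
f(U) = -17*sqrt(55)/11 (f(U) = -85*sqrt(55)/55 = -17*sqrt(55)/11)
(f(-5) + 10921/(-14135)) + sqrt(3971 - 5182) = (-17*sqrt(55)/11 + 10921/(-14135)) + sqrt(3971 - 5182) = (-17*sqrt(55)/11 + 10921*(-1/14135)) + sqrt(-1211) = (-17*sqrt(55)/11 - 10921/14135) + I*sqrt(1211) = (-10921/14135 - 17*sqrt(55)/11) + I*sqrt(1211) = -10921/14135 - 17*sqrt(55)/11 + I*sqrt(1211)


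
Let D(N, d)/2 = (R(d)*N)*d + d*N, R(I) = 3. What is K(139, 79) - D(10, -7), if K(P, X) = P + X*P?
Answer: 11680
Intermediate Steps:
K(P, X) = P + P*X
D(N, d) = 8*N*d (D(N, d) = 2*((3*N)*d + d*N) = 2*(3*N*d + N*d) = 2*(4*N*d) = 8*N*d)
K(139, 79) - D(10, -7) = 139*(1 + 79) - 8*10*(-7) = 139*80 - 1*(-560) = 11120 + 560 = 11680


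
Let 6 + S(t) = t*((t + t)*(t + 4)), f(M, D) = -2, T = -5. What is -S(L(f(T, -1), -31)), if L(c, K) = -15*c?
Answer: -61194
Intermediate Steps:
S(t) = -6 + 2*t²*(4 + t) (S(t) = -6 + t*((t + t)*(t + 4)) = -6 + t*((2*t)*(4 + t)) = -6 + t*(2*t*(4 + t)) = -6 + 2*t²*(4 + t))
-S(L(f(T, -1), -31)) = -(-6 + 2*(-15*(-2))³ + 8*(-15*(-2))²) = -(-6 + 2*30³ + 8*30²) = -(-6 + 2*27000 + 8*900) = -(-6 + 54000 + 7200) = -1*61194 = -61194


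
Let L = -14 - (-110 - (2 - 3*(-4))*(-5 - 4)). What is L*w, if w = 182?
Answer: -5460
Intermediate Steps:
L = -30 (L = -14 - (-110 - (2 + 12)*(-9)) = -14 - (-110 - 14*(-9)) = -14 - (-110 - 1*(-126)) = -14 - (-110 + 126) = -14 - 1*16 = -14 - 16 = -30)
L*w = -30*182 = -5460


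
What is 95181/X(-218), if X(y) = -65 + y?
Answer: -95181/283 ≈ -336.33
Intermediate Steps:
95181/X(-218) = 95181/(-65 - 218) = 95181/(-283) = 95181*(-1/283) = -95181/283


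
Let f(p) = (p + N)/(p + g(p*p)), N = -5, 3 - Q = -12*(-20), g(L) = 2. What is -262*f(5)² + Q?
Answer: -237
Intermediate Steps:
Q = -237 (Q = 3 - (-12)*(-20) = 3 - 1*240 = 3 - 240 = -237)
f(p) = (-5 + p)/(2 + p) (f(p) = (p - 5)/(p + 2) = (-5 + p)/(2 + p))
-262*f(5)² + Q = -262*(-5 + 5)²/(2 + 5)² - 237 = -262*(0/7)² - 237 = -262*((⅐)*0)² - 237 = -262*0² - 237 = -262*0 - 237 = 0 - 237 = -237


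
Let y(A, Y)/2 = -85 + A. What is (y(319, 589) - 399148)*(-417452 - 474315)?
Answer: 355529667560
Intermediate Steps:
y(A, Y) = -170 + 2*A (y(A, Y) = 2*(-85 + A) = -170 + 2*A)
(y(319, 589) - 399148)*(-417452 - 474315) = ((-170 + 2*319) - 399148)*(-417452 - 474315) = ((-170 + 638) - 399148)*(-891767) = (468 - 399148)*(-891767) = -398680*(-891767) = 355529667560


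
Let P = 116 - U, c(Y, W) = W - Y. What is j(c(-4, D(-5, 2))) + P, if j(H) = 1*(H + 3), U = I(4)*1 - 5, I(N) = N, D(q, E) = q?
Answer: 119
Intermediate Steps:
U = -1 (U = 4*1 - 5 = 4 - 5 = -1)
j(H) = 3 + H (j(H) = 1*(3 + H) = 3 + H)
P = 117 (P = 116 - 1*(-1) = 116 + 1 = 117)
j(c(-4, D(-5, 2))) + P = (3 + (-5 - 1*(-4))) + 117 = (3 + (-5 + 4)) + 117 = (3 - 1) + 117 = 2 + 117 = 119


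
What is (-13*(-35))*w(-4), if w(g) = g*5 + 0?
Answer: -9100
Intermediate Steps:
w(g) = 5*g (w(g) = 5*g + 0 = 5*g)
(-13*(-35))*w(-4) = (-13*(-35))*(5*(-4)) = 455*(-20) = -9100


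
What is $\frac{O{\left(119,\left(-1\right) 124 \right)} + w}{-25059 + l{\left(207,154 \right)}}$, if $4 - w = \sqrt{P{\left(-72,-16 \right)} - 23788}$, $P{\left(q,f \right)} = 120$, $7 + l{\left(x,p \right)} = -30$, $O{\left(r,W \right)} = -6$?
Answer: $\frac{1}{12548} + \frac{i \sqrt{5917}}{12548} \approx 7.9694 \cdot 10^{-5} + 0.0061302 i$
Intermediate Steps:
$l{\left(x,p \right)} = -37$ ($l{\left(x,p \right)} = -7 - 30 = -37$)
$w = 4 - 2 i \sqrt{5917}$ ($w = 4 - \sqrt{120 - 23788} = 4 - \sqrt{-23668} = 4 - 2 i \sqrt{5917} \approx 4.0 - 153.84 i$)
$\frac{O{\left(119,\left(-1\right) 124 \right)} + w}{-25059 + l{\left(207,154 \right)}} = \frac{-6 + \left(4 - 2 i \sqrt{5917}\right)}{-25059 - 37} = \frac{-2 - 2 i \sqrt{5917}}{-25096} = \left(-2 - 2 i \sqrt{5917}\right) \left(- \frac{1}{25096}\right) = \frac{1}{12548} + \frac{i \sqrt{5917}}{12548}$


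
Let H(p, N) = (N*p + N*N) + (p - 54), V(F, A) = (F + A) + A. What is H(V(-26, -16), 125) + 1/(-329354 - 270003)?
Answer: 4952486890/599357 ≈ 8263.0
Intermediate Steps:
V(F, A) = F + 2*A (V(F, A) = (A + F) + A = F + 2*A)
H(p, N) = -54 + p + N² + N*p (H(p, N) = (N*p + N²) + (-54 + p) = (N² + N*p) + (-54 + p) = -54 + p + N² + N*p)
H(V(-26, -16), 125) + 1/(-329354 - 270003) = (-54 + (-26 + 2*(-16)) + 125² + 125*(-26 + 2*(-16))) + 1/(-329354 - 270003) = (-54 + (-26 - 32) + 15625 + 125*(-26 - 32)) + 1/(-599357) = (-54 - 58 + 15625 + 125*(-58)) - 1/599357 = (-54 - 58 + 15625 - 7250) - 1/599357 = 8263 - 1/599357 = 4952486890/599357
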